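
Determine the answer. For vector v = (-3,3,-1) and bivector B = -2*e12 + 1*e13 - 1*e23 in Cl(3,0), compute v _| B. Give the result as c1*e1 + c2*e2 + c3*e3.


Left contraction v _| B = <vB>_1 (grade-1 part of the geometric product vB).
Using e1_|e12 = e2, e2_|e12 = -e1, e1_|e13 = e3, e3_|e13 = -e1, e2_|e23 = e3, e3_|e23 = -e2:
e1 coeff: -v2*b12 - v3*b13 = -(3)*(-2) - (-1)*(1) = 7
e2 coeff: v1*b12 - v3*b23 = (-3)*(-2) - (-1)*(-1) = 5
e3 coeff: v1*b13 + v2*b23 = (-3)*(1) + (3)*(-1) = -6
v _| B = 7*e1 + 5*e2 - 6*e3


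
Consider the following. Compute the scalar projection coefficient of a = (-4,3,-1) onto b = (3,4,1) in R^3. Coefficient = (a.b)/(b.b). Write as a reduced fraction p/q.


Projection coefficient = (a . b) / (b . b)
a . b = (-4)*3 + 3*4 + (-1)*1
= -12 + 12 + (-1) = -1
b . b = 3^2 + 4^2 + 1^2
= 9 + 16 + 1 = 26
Coefficient = -1/26
In lowest terms: -1/26


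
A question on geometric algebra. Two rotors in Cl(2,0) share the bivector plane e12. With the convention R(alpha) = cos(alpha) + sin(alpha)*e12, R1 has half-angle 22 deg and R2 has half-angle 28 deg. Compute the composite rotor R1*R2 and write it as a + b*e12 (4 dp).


Same-plane rotors commute and their half-angles add:
R1*R2 = cos(a1 + a2) + sin(a1 + a2)*e12.
a1 + a2 = 22 + 28 = 50 deg
cos(50 deg) = 0.6428
sin(50 deg) = 0.7660
R1*R2 = 0.6428 + 0.7660*e12


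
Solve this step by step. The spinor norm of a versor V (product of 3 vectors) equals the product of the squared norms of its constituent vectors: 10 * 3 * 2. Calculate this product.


Spinor norm N(V) = |v1|^2 * |v2|^2 * ... * |v3|^2
= 10 * 3 * 2
Running product: 10, 30, 60
N(V) = 60


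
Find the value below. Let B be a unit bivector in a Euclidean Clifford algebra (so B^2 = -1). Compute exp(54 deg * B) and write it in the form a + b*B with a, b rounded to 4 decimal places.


For a unit bivector B with B^2 = -1, the exponential series gives
e^(theta*B) = cos(theta) + sin(theta)*B (the GA analogue of Euler's formula).
theta = 54 degrees = 0.942478 rad
cos(54 deg) = 0.5878
sin(54 deg) = 0.8090
exp(theta*B) = 0.5878 + 0.8090*B


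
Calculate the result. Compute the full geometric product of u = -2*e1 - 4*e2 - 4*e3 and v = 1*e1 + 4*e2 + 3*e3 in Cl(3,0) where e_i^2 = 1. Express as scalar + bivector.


In Cl(3,0): e_i^2 = 1, e_ie_j = -e_je_i for i != j.
Scalar part = u . v = (-2)*1 + (-4)*4 + (-4)*3
= -2 + (-16) + (-12) = -30
e12 coeff = (-2)*4 - (-4)*1 = -8 - (-4) = -4
e13 coeff = (-2)*3 - (-4)*1 = -6 - (-4) = -2
e23 coeff = (-4)*3 - (-4)*4 = -12 - (-16) = 4
uv = -30 - 4*e12 - 2*e13 + 4*e23


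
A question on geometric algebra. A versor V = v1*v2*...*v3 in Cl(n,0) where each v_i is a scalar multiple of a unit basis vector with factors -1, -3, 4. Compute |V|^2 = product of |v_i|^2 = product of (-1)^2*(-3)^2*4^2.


Each vector v_i has |v_i|^2 = s_i^2
Squared scales: (-1)^2 = 1, (-3)^2 = 9, 4^2 = 16
|V|^2 = 1 * 9 * 16
= 144


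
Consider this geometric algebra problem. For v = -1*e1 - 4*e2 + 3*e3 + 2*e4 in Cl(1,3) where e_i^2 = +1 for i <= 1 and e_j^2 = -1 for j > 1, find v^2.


v^2 = sum of c_i^2 * e_i^2
Positive signature terms (e_i^2 = +1): (-1)^2 = 1
Negative signature terms (e_j^2 = -1): (-4)^2 + 3^2 + 2^2 = 29
v^2 = 1 - 29 = -28


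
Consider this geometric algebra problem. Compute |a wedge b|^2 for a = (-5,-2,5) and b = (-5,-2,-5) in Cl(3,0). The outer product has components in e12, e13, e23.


a wedge b = (a1*b2 - a2*b1)*e12 + (a1*b3 - a3*b1)*e13 + (a2*b3 - a3*b2)*e23
e12 coeff: (-5)*(-2) - (-2)*(-5) = 10 - 10 = 0
e13 coeff: (-5)*(-5) - 5*(-5) = 25 - (-25) = 50
e23 coeff: (-2)*(-5) - 5*(-2) = 10 - (-10) = 20
|a wedge b|^2 = 0^2 + 50^2 + 20^2
= 0 + 2500 + 400
= 2900


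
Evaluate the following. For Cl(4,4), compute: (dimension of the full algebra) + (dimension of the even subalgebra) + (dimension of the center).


n = 4 + 4 = 8
Total dim = 2^8 = 256
Even subalgebra dim = 2^7 = 128
n is even, so center dim = 1
Sum = 256 + 128 + 1 = 385


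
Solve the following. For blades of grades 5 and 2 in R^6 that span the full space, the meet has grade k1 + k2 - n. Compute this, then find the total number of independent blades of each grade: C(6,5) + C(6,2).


Meet grade = grade(A) + grade(B) - n
= 5 + 2 - 6 = 1
C(6,5) = 6
C(6,2) = 15
dim_A + dim_B = 6 + 15 = 21


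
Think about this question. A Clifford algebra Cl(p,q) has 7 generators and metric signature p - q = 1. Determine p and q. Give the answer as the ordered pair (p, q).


We need p + q = 7 and p - q = 1.
Adding: 2p = 7 + 1 = 8, so p = 4.
Then q = 7 - 4 = 3.
(p, q) = (4, 3)


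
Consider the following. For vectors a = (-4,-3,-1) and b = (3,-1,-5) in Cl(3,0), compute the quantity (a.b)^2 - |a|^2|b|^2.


a . b = (-4)*3 + (-3)*(-1) + (-1)*(-5)
= -12 + 3 + 5 = -4
|a|^2 = (-4)^2 + (-3)^2 + (-1)^2 = 26
|b|^2 = 3^2 + (-1)^2 + (-5)^2 = 35
(a.b)^2 = (-4)^2 = 16
|a|^2 * |b|^2 = 26 * 35 = 910
Result = 16 - 910 = -894


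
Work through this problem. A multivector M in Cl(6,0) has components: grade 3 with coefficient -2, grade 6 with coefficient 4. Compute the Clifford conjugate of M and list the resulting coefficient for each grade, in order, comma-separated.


Clifford conjugate sign for grade k: (-1)^(k(k+1)/2)
Grade 3: (-1)^(3*4/2) = (-1)^6 = 1, coeff -2 -> -2
Grade 6: (-1)^(6*7/2) = (-1)^21 = -1, coeff 4 -> -4
Conjugated coefficients: -2, -4


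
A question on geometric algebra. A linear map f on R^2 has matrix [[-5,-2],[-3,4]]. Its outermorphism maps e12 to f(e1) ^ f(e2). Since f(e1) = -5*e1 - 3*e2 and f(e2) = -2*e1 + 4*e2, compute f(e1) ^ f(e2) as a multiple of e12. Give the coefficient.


The outermorphism of a linear map f sends e1^e2 to f(e1)^f(e2).
f(e1) = -5*e1 - 3*e2
f(e2) = -2*e1 + 4*e2
f(e1) ^ f(e2) = (-5*e1 - 3*e2) ^ (-2*e1 + 4*e2)
= (-5)*4*e12 + (-3)*(-2)*e21
= (-20 - 6)*e12
= -26*e12
Coefficient = -26


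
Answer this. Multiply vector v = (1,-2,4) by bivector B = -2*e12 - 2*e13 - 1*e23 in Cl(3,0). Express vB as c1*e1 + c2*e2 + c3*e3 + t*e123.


vB has grade-1 (vector) and grade-3 (trivector) parts: vB = (v _| B) + (v ^ B).
Vector part <vB>_1:
  e1: -v2*b12 - v3*b13 = -(-2)*(-2) - (4)*(-2) = 4
  e2: v1*b12 - v3*b23 = (1)*(-2) - (4)*(-1) = 2
  e3: v1*b13 + v2*b23 = (1)*(-2) + (-2)*(-1) = 0
Trivector part <vB>_3:
  e123: v1*b23 - v2*b13 + v3*b12 = (1)*(-1) - (-2)*(-2) + (4)*(-2) = -13
vB = 4*e1 + 2*e2 + 0*e3 - 13*e123


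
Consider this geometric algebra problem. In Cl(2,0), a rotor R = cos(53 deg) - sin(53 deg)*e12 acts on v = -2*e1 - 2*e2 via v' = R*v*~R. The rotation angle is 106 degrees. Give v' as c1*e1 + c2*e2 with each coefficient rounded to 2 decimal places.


Rotor R = cos(53deg) - sin(53deg)*e12
Rotation angle theta = 2 * 53 = 106 degrees
v' = R*v*~R rotates v by theta.
cos(106deg) = -0.2756, sin(106deg) = 0.9613
v'_1 = -2*cos(106deg) - (-2)*sin(106deg)
= -2*(-0.2756) - (-2)*0.9613
= 2.47
v'_2 = -2*sin(106deg) + (-2)*cos(106deg)
= -2*0.9613 + (-2)*(-0.2756)
= -1.37
v' = 2.47*e1 - 1.37*e2


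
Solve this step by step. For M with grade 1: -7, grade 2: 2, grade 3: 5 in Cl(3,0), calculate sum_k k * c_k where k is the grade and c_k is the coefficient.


Grade-weighted sum = sum of grade_k * coefficient_k
1*(-7) = -7
2*2 = 4
3*5 = 15
Total = -7 + 4 + 15 = 12


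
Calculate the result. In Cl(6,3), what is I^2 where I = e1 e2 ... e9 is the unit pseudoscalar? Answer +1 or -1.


The pseudoscalar I = e1...e_n (product of all n generators) of Cl(p,q) satisfies I^2 = (-1)^(q + n(n-1)/2).
p = 6, q = 3, n = p + q = 9
n(n-1)/2 = 9 * 8 / 2 = 36
Exponent = q + n(n-1)/2 = 3 + 36 = 39
I^2 = (-1)^39 = -1


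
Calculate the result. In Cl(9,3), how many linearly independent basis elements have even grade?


Even subalgebra dimension = 2^(n-1)
n = 9 + 3 = 12
2^(12 - 1) = 2^11 = 2048
Verification: sum of C(12,k) for even k = 1 + 66 + 495 + 924 + 495 + 66 + 1 = 2048
Result = 2048


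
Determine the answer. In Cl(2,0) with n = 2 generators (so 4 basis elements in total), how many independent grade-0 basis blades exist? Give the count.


Number of grade-k basis blades in Cl(p,q) with n = p + q is C(n, k).
n = 2 + 0 = 2
C(2, 0) = 2! / (0! * 2!)
= 2 / (1 * 2)
= 1


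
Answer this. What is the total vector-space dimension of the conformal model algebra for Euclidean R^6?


The conformal model of R^6 uses Cl(7,1): the 6 Euclidean generators plus two extra orthogonal generators e+ (e+^2 = +1) and e- (e-^2 = -1), from which the null vectors e0, einf are built.
Number of generators m = 6 + 2 = 8.
dim Cl(p,q) = 2^m = 2^8 = 256


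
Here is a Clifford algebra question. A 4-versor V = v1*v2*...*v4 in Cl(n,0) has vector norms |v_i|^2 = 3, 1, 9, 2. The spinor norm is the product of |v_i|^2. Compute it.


Spinor norm N(V) = |v1|^2 * |v2|^2 * ... * |v4|^2
= 3 * 1 * 9 * 2
Running product: 3, 3, 27, 54
N(V) = 54


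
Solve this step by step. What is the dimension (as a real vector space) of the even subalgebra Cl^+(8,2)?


Even subalgebra dimension = 2^(n-1)
n = 8 + 2 = 10
2^(10 - 1) = 2^9 = 512
Verification: sum of C(10,k) for even k = 1 + 45 + 210 + 210 + 45 + 1 = 512
Result = 512


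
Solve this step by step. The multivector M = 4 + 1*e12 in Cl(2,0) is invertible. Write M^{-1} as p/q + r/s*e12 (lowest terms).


M = 4 + 1*e12, where e12^2 = -1.
Since M commutes with its reverse ~M = a - b*e12, M * ~M = a^2 - b^2*e12^2 = a^2 + b^2.
So M^{-1} = ~M / (a^2 + b^2) = (a - b*e12)/(a^2 + b^2).
a^2 + b^2 = 16 + 1 = 17
Scalar part = 4/17 = 4/17
Bivector coeff = -1/17 = -1/17
M^{-1} = 4/17 - 1/17*e12


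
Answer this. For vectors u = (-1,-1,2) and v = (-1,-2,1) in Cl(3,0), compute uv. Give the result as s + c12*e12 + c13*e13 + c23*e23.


In Cl(3,0): e_i^2 = 1, e_ie_j = -e_je_i for i != j.
Scalar part = u . v = (-1)*(-1) + (-1)*(-2) + 2*1
= 1 + 2 + 2 = 5
e12 coeff = (-1)*(-2) - (-1)*(-1) = 2 - 1 = 1
e13 coeff = (-1)*1 - 2*(-1) = -1 - (-2) = 1
e23 coeff = (-1)*1 - 2*(-2) = -1 - (-4) = 3
uv = 5 + 1*e12 + 1*e13 + 3*e23


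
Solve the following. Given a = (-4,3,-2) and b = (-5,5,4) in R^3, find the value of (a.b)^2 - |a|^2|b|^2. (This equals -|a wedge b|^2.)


a . b = (-4)*(-5) + 3*5 + (-2)*4
= 20 + 15 + (-8) = 27
|a|^2 = (-4)^2 + 3^2 + (-2)^2 = 29
|b|^2 = (-5)^2 + 5^2 + 4^2 = 66
(a.b)^2 = 27^2 = 729
|a|^2 * |b|^2 = 29 * 66 = 1914
Result = 729 - 1914 = -1185


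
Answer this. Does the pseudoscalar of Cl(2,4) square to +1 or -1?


The pseudoscalar I = e1...e_n (product of all n generators) of Cl(p,q) satisfies I^2 = (-1)^(q + n(n-1)/2).
p = 2, q = 4, n = p + q = 6
n(n-1)/2 = 6 * 5 / 2 = 15
Exponent = q + n(n-1)/2 = 4 + 15 = 19
I^2 = (-1)^19 = -1


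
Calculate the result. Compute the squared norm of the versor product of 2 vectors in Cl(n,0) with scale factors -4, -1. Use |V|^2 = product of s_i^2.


Each vector v_i has |v_i|^2 = s_i^2
Squared scales: (-4)^2 = 16, (-1)^2 = 1
|V|^2 = 16 * 1
= 16


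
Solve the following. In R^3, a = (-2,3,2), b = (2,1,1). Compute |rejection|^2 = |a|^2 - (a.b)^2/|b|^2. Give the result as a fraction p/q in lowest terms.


|a|^2 = (-2)^2 + 3^2 + 2^2 = 17
|b|^2 = 2^2 + 1^2 + 1^2 = 6
a . b = (-2)*2 + 3*1 + 2*1 = 1
(a.b)^2 = 1^2 = 1
|rej|^2 = 17 - 1/6
= (102 - 1)/6
= 101/6
In lowest terms: 101/6


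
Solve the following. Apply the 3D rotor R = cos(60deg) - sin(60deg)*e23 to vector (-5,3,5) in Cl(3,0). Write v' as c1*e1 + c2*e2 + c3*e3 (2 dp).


Rotor R = cos(60deg) - sin(60deg)*e23
Rotation angle theta = 2 * 60 = 120 degrees in the e23 plane (e2 -> e3).
The component perpendicular to the plane (e1) is invariant: v'_1 = v1 = -5.00
cos(120deg) = -0.5000, sin(120deg) = 0.8660
v'_2 = v2*cos(theta) - v3*sin(theta) = 3*(-0.5000) - 5*0.8660 = -5.83
v'_3 = v2*sin(theta) + v3*cos(theta) = 3*0.8660 + 5*(-0.5000) = 0.10
v' = -5.00*e1 - 5.83*e2 + 0.10*e3


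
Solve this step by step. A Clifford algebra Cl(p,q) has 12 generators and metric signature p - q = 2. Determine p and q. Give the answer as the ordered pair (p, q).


We need p + q = 12 and p - q = 2.
Adding: 2p = 12 + 2 = 14, so p = 7.
Then q = 12 - 7 = 5.
(p, q) = (7, 5)


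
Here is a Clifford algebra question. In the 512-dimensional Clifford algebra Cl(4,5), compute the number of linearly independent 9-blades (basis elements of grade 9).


Number of grade-k basis blades in Cl(p,q) with n = p + q is C(n, k).
n = 4 + 5 = 9
C(9, 9) = 9! / (9! * 0!)
= 362880 / (362880 * 1)
= 1


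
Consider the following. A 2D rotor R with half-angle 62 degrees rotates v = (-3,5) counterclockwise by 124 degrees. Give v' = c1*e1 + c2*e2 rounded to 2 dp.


Rotor R = cos(62deg) - sin(62deg)*e12
Rotation angle theta = 2 * 62 = 124 degrees
v' = R*v*~R rotates v by theta.
cos(124deg) = -0.5592, sin(124deg) = 0.8290
v'_1 = -3*cos(124deg) - 5*sin(124deg)
= -3*(-0.5592) - 5*0.8290
= -2.47
v'_2 = -3*sin(124deg) + 5*cos(124deg)
= -3*0.8290 + 5*(-0.5592)
= -5.28
v' = -2.47*e1 - 5.28*e2


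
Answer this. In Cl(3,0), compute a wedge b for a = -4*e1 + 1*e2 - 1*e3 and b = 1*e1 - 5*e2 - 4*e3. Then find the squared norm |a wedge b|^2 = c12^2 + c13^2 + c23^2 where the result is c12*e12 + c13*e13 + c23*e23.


a wedge b = (a1*b2 - a2*b1)*e12 + (a1*b3 - a3*b1)*e13 + (a2*b3 - a3*b2)*e23
e12 coeff: (-4)*(-5) - 1*1 = 20 - 1 = 19
e13 coeff: (-4)*(-4) - (-1)*1 = 16 - (-1) = 17
e23 coeff: 1*(-4) - (-1)*(-5) = -4 - 5 = -9
|a wedge b|^2 = 19^2 + 17^2 + (-9)^2
= 361 + 289 + 81
= 731


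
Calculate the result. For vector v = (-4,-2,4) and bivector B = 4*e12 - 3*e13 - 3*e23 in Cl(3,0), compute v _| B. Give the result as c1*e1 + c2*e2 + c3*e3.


Left contraction v _| B = <vB>_1 (grade-1 part of the geometric product vB).
Using e1_|e12 = e2, e2_|e12 = -e1, e1_|e13 = e3, e3_|e13 = -e1, e2_|e23 = e3, e3_|e23 = -e2:
e1 coeff: -v2*b12 - v3*b13 = -(-2)*(4) - (4)*(-3) = 20
e2 coeff: v1*b12 - v3*b23 = (-4)*(4) - (4)*(-3) = -4
e3 coeff: v1*b13 + v2*b23 = (-4)*(-3) + (-2)*(-3) = 18
v _| B = 20*e1 - 4*e2 + 18*e3


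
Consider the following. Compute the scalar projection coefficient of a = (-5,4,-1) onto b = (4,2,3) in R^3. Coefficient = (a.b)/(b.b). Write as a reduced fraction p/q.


Projection coefficient = (a . b) / (b . b)
a . b = (-5)*4 + 4*2 + (-1)*3
= -20 + 8 + (-3) = -15
b . b = 4^2 + 2^2 + 3^2
= 16 + 4 + 9 = 29
Coefficient = -15/29
In lowest terms: -15/29


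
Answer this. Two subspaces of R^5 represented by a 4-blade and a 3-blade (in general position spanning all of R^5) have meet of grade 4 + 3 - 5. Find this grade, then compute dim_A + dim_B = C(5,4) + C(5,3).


Meet grade = grade(A) + grade(B) - n
= 4 + 3 - 5 = 2
C(5,4) = 5
C(5,3) = 10
dim_A + dim_B = 5 + 10 = 15


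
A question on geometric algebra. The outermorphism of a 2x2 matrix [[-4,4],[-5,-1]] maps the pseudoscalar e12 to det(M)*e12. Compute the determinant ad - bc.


The outermorphism of a linear map f sends e1^e2 to f(e1)^f(e2).
f(e1) = -4*e1 - 5*e2
f(e2) = 4*e1 - 1*e2
f(e1) ^ f(e2) = (-4*e1 - 5*e2) ^ (4*e1 - 1*e2)
= (-4)*(-1)*e12 + (-5)*4*e21
= (4 - (-20))*e12
= 24*e12
Coefficient = 24


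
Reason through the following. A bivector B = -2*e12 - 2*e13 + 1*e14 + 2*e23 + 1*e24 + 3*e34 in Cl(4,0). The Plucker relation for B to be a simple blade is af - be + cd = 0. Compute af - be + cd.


Plucker relation: af - be + cd
a*f = (-2)*3 = -6
b*e = (-2)*1 = -2
c*d = 1*2 = 2
af - be + cd = -6 - (-2) + 2
= -2


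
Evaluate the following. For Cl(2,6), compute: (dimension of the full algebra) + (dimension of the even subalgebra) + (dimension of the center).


n = 2 + 6 = 8
Total dim = 2^8 = 256
Even subalgebra dim = 2^7 = 128
n is even, so center dim = 1
Sum = 256 + 128 + 1 = 385


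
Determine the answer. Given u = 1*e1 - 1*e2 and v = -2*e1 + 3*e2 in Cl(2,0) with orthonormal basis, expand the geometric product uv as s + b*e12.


Expand: (1*e1 - 1*e2)(-2*e1 + 3*e2)
= 1*(-2)*e1e1 + 1*3*e1e2 + (-1)*(-2)*e2e1 + (-1)*3*e2e2
Using e1^2 = e2^2 = 1, e2e1 = -e1e2:
Scalar part s = 1*(-2) + (-1)*3 = -2 + (-3) = -5
Bivector part b = 1*3 - (-1)*(-2) = 3 - 2 = 1
uv = -5 + 1*e12


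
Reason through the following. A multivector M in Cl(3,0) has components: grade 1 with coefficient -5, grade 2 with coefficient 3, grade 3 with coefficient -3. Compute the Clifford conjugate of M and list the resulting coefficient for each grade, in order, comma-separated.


Clifford conjugate sign for grade k: (-1)^(k(k+1)/2)
Grade 1: (-1)^(1*2/2) = (-1)^1 = -1, coeff -5 -> 5
Grade 2: (-1)^(2*3/2) = (-1)^3 = -1, coeff 3 -> -3
Grade 3: (-1)^(3*4/2) = (-1)^6 = 1, coeff -3 -> -3
Conjugated coefficients: 5, -3, -3


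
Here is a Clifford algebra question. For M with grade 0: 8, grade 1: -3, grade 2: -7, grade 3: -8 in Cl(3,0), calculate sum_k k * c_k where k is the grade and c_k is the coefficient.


Grade-weighted sum = sum of grade_k * coefficient_k
0*8 = 0
1*(-3) = -3
2*(-7) = -14
3*(-8) = -24
Total = 0 + (-3) + (-14) + (-24) = -41


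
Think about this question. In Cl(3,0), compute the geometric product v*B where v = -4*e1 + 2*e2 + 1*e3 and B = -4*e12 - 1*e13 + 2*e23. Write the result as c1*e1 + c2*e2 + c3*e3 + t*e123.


vB has grade-1 (vector) and grade-3 (trivector) parts: vB = (v _| B) + (v ^ B).
Vector part <vB>_1:
  e1: -v2*b12 - v3*b13 = -(2)*(-4) - (1)*(-1) = 9
  e2: v1*b12 - v3*b23 = (-4)*(-4) - (1)*(2) = 14
  e3: v1*b13 + v2*b23 = (-4)*(-1) + (2)*(2) = 8
Trivector part <vB>_3:
  e123: v1*b23 - v2*b13 + v3*b12 = (-4)*(2) - (2)*(-1) + (1)*(-4) = -10
vB = 9*e1 + 14*e2 + 8*e3 - 10*e123


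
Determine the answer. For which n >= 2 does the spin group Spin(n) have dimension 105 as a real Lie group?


dim Spin(n) = dim so(n) = n(n-1)/2.
Solve n(n-1)/2 = 105, i.e. n^2 - n - 210 = 0.
Discriminant = 1 + 8*105 = 841
n = (1 + sqrt(841))/2 = (1 + 29)/2 = 15


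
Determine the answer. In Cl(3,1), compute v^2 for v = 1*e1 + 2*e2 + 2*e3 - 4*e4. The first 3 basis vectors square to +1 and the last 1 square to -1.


v^2 = sum of c_i^2 * e_i^2
Positive signature terms (e_i^2 = +1): 1^2 + 2^2 + 2^2 = 9
Negative signature terms (e_j^2 = -1): (-4)^2 = 16
v^2 = 9 - 16 = -7


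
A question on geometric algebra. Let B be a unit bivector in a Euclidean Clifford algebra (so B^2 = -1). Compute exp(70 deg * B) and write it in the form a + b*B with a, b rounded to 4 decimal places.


For a unit bivector B with B^2 = -1, the exponential series gives
e^(theta*B) = cos(theta) + sin(theta)*B (the GA analogue of Euler's formula).
theta = 70 degrees = 1.22173 rad
cos(70 deg) = 0.3420
sin(70 deg) = 0.9397
exp(theta*B) = 0.3420 + 0.9397*B


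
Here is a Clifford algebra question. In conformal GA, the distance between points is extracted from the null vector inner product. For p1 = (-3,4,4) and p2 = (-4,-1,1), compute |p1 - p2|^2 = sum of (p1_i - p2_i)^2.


p1 - p2 = (1, 5, 3)
|p1 - p2|^2 = 1^2 + 5^2 + 3^2
= 1 + 25 + 9
= 35


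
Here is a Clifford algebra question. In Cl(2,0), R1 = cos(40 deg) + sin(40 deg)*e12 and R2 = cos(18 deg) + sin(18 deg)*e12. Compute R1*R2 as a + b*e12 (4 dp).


Same-plane rotors commute and their half-angles add:
R1*R2 = cos(a1 + a2) + sin(a1 + a2)*e12.
a1 + a2 = 40 + 18 = 58 deg
cos(58 deg) = 0.5299
sin(58 deg) = 0.8480
R1*R2 = 0.5299 + 0.8480*e12


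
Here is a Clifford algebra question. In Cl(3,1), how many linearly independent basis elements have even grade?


Even subalgebra dimension = 2^(n-1)
n = 3 + 1 = 4
2^(4 - 1) = 2^3 = 8
Verification: sum of C(4,k) for even k = 1 + 6 + 1 = 8
Result = 8


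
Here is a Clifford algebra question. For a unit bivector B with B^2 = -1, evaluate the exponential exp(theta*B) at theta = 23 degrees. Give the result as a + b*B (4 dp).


For a unit bivector B with B^2 = -1, the exponential series gives
e^(theta*B) = cos(theta) + sin(theta)*B (the GA analogue of Euler's formula).
theta = 23 degrees = 0.401426 rad
cos(23 deg) = 0.9205
sin(23 deg) = 0.3907
exp(theta*B) = 0.9205 + 0.3907*B


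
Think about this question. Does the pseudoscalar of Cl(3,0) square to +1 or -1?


The pseudoscalar I = e1...e_n (product of all n generators) of Cl(p,q) satisfies I^2 = (-1)^(q + n(n-1)/2).
p = 3, q = 0, n = p + q = 3
n(n-1)/2 = 3 * 2 / 2 = 3
Exponent = q + n(n-1)/2 = 0 + 3 = 3
I^2 = (-1)^3 = -1


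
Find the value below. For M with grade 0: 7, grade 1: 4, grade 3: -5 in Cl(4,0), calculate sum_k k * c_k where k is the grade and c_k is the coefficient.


Grade-weighted sum = sum of grade_k * coefficient_k
0*7 = 0
1*4 = 4
3*(-5) = -15
Total = 0 + 4 + (-15) = -11


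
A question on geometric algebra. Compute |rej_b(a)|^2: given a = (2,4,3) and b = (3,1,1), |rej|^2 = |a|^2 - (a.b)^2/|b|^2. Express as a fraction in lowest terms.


|a|^2 = 2^2 + 4^2 + 3^2 = 29
|b|^2 = 3^2 + 1^2 + 1^2 = 11
a . b = 2*3 + 4*1 + 3*1 = 13
(a.b)^2 = 13^2 = 169
|rej|^2 = 29 - 169/11
= (319 - 169)/11
= 150/11
In lowest terms: 150/11


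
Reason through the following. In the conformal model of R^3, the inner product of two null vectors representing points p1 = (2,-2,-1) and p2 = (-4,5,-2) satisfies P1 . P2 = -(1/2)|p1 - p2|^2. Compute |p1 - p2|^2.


p1 - p2 = (6, -7, 1)
|p1 - p2|^2 = 6^2 + (-7)^2 + 1^2
= 36 + 49 + 1
= 86


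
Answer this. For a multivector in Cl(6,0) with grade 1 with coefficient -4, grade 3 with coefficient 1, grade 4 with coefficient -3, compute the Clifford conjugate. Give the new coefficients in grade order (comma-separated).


Clifford conjugate sign for grade k: (-1)^(k(k+1)/2)
Grade 1: (-1)^(1*2/2) = (-1)^1 = -1, coeff -4 -> 4
Grade 3: (-1)^(3*4/2) = (-1)^6 = 1, coeff 1 -> 1
Grade 4: (-1)^(4*5/2) = (-1)^10 = 1, coeff -3 -> -3
Conjugated coefficients: 4, 1, -3


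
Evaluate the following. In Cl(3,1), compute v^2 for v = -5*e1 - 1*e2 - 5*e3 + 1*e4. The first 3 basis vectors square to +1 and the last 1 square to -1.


v^2 = sum of c_i^2 * e_i^2
Positive signature terms (e_i^2 = +1): (-5)^2 + (-1)^2 + (-5)^2 = 51
Negative signature terms (e_j^2 = -1): 1^2 = 1
v^2 = 51 - 1 = 50


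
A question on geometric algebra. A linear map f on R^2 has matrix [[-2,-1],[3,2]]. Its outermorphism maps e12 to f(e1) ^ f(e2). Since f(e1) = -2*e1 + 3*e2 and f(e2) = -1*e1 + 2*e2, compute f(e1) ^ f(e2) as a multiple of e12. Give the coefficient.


The outermorphism of a linear map f sends e1^e2 to f(e1)^f(e2).
f(e1) = -2*e1 + 3*e2
f(e2) = -1*e1 + 2*e2
f(e1) ^ f(e2) = (-2*e1 + 3*e2) ^ (-1*e1 + 2*e2)
= (-2)*2*e12 + 3*(-1)*e21
= (-4 - (-3))*e12
= -1*e12
Coefficient = -1


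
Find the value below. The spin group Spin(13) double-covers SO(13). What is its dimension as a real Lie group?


Spin(n) double-covers SO(n); both have Lie algebra so(n) of dimension n(n-1)/2.
n = 13
n(n-1) = 13 * 12 = 156
dim Spin(13) = 156/2 = 78


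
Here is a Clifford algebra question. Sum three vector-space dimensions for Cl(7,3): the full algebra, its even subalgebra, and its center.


n = 7 + 3 = 10
Total dim = 2^10 = 1024
Even subalgebra dim = 2^9 = 512
n is even, so center dim = 1
Sum = 1024 + 512 + 1 = 1537


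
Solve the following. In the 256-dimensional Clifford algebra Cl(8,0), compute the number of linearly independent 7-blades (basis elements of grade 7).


Number of grade-k basis blades in Cl(p,q) with n = p + q is C(n, k).
n = 8 + 0 = 8
C(8, 7) = 8! / (7! * 1!)
= 40320 / (5040 * 1)
= 8


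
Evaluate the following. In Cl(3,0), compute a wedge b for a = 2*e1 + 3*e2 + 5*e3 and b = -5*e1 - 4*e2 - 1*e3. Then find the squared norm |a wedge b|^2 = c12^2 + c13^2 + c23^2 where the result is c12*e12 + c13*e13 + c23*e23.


a wedge b = (a1*b2 - a2*b1)*e12 + (a1*b3 - a3*b1)*e13 + (a2*b3 - a3*b2)*e23
e12 coeff: 2*(-4) - 3*(-5) = -8 - (-15) = 7
e13 coeff: 2*(-1) - 5*(-5) = -2 - (-25) = 23
e23 coeff: 3*(-1) - 5*(-4) = -3 - (-20) = 17
|a wedge b|^2 = 7^2 + 23^2 + 17^2
= 49 + 529 + 289
= 867


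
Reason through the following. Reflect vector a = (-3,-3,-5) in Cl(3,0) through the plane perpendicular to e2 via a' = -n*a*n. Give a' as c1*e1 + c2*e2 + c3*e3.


Reflection formula: a' = -n*a*n, with n = e2 (unit vector, n^2 = 1).
For reflection through hyperplane perp to e2:
The component along e2 flips sign, others stay.
a = (-3, -3, -5)
a' = (-3, 3, -5)
a' = -3*e1 + 3*e2 - 5*e3


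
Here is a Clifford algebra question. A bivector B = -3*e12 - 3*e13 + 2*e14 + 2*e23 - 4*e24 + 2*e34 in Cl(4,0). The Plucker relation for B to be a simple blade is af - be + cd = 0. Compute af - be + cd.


Plucker relation: af - be + cd
a*f = (-3)*2 = -6
b*e = (-3)*(-4) = 12
c*d = 2*2 = 4
af - be + cd = -6 - 12 + 4
= -14


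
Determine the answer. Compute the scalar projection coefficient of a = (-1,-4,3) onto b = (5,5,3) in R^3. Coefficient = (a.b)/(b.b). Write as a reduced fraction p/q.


Projection coefficient = (a . b) / (b . b)
a . b = (-1)*5 + (-4)*5 + 3*3
= -5 + (-20) + 9 = -16
b . b = 5^2 + 5^2 + 3^2
= 25 + 25 + 9 = 59
Coefficient = -16/59
In lowest terms: -16/59


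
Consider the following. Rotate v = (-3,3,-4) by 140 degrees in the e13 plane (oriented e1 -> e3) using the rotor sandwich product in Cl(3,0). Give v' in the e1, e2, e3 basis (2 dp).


Rotor R = cos(70deg) - sin(70deg)*e13
Rotation angle theta = 2 * 70 = 140 degrees in the e13 plane (e1 -> e3).
The component perpendicular to the plane (e2) is invariant: v'_2 = v2 = 3.00
cos(140deg) = -0.7660, sin(140deg) = 0.6428
v'_1 = v1*cos(theta) - v3*sin(theta) = -3*(-0.7660) - (-4)*0.6428 = 4.87
v'_3 = v1*sin(theta) + v3*cos(theta) = -3*0.6428 + (-4)*(-0.7660) = 1.14
v' = 4.87*e1 + 3.00*e2 + 1.14*e3


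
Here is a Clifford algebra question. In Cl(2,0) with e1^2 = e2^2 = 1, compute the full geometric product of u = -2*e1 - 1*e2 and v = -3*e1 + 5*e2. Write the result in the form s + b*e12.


Expand: (-2*e1 - 1*e2)(-3*e1 + 5*e2)
= (-2)*(-3)*e1e1 + (-2)*5*e1e2 + (-1)*(-3)*e2e1 + (-1)*5*e2e2
Using e1^2 = e2^2 = 1, e2e1 = -e1e2:
Scalar part s = (-2)*(-3) + (-1)*5 = 6 + (-5) = 1
Bivector part b = (-2)*5 - (-1)*(-3) = -10 - 3 = -13
uv = 1 - 13*e12


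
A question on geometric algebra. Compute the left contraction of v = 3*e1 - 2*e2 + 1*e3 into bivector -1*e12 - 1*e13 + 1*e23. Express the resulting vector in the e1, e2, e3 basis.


Left contraction v _| B = <vB>_1 (grade-1 part of the geometric product vB).
Using e1_|e12 = e2, e2_|e12 = -e1, e1_|e13 = e3, e3_|e13 = -e1, e2_|e23 = e3, e3_|e23 = -e2:
e1 coeff: -v2*b12 - v3*b13 = -(-2)*(-1) - (1)*(-1) = -1
e2 coeff: v1*b12 - v3*b23 = (3)*(-1) - (1)*(1) = -4
e3 coeff: v1*b13 + v2*b23 = (3)*(-1) + (-2)*(1) = -5
v _| B = -1*e1 - 4*e2 - 5*e3


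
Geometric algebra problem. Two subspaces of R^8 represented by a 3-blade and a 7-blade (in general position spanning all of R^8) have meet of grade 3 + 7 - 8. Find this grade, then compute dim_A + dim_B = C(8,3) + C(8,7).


Meet grade = grade(A) + grade(B) - n
= 3 + 7 - 8 = 2
C(8,3) = 56
C(8,7) = 8
dim_A + dim_B = 56 + 8 = 64


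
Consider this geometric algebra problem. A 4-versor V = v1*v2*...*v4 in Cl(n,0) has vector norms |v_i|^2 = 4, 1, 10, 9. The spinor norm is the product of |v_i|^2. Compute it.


Spinor norm N(V) = |v1|^2 * |v2|^2 * ... * |v4|^2
= 4 * 1 * 10 * 9
Running product: 4, 4, 40, 360
N(V) = 360


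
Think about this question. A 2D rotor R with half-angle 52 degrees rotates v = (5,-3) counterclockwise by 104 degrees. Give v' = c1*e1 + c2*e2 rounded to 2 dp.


Rotor R = cos(52deg) - sin(52deg)*e12
Rotation angle theta = 2 * 52 = 104 degrees
v' = R*v*~R rotates v by theta.
cos(104deg) = -0.2419, sin(104deg) = 0.9703
v'_1 = 5*cos(104deg) - (-3)*sin(104deg)
= 5*(-0.2419) - (-3)*0.9703
= 1.70
v'_2 = 5*sin(104deg) + (-3)*cos(104deg)
= 5*0.9703 + (-3)*(-0.2419)
= 5.58
v' = 1.70*e1 + 5.58*e2


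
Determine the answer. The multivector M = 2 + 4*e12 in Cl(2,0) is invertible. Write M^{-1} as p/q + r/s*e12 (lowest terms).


M = 2 + 4*e12, where e12^2 = -1.
Since M commutes with its reverse ~M = a - b*e12, M * ~M = a^2 - b^2*e12^2 = a^2 + b^2.
So M^{-1} = ~M / (a^2 + b^2) = (a - b*e12)/(a^2 + b^2).
a^2 + b^2 = 4 + 16 = 20
Scalar part = 2/20 = 1/10
Bivector coeff = -4/20 = -1/5
M^{-1} = 1/10 - 1/5*e12


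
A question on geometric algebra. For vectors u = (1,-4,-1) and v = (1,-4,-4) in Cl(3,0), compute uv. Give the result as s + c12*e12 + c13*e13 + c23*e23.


In Cl(3,0): e_i^2 = 1, e_ie_j = -e_je_i for i != j.
Scalar part = u . v = 1*1 + (-4)*(-4) + (-1)*(-4)
= 1 + 16 + 4 = 21
e12 coeff = 1*(-4) - (-4)*1 = -4 - (-4) = 0
e13 coeff = 1*(-4) - (-1)*1 = -4 - (-1) = -3
e23 coeff = (-4)*(-4) - (-1)*(-4) = 16 - 4 = 12
uv = 21 + 0*e12 - 3*e13 + 12*e23


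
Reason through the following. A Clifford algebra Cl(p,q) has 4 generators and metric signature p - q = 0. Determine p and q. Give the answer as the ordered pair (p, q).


We need p + q = 4 and p - q = 0.
Adding: 2p = 4 + 0 = 4, so p = 2.
Then q = 4 - 2 = 2.
(p, q) = (2, 2)


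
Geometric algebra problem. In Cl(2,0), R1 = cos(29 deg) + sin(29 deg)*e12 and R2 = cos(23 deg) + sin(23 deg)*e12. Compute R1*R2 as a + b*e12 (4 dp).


Same-plane rotors commute and their half-angles add:
R1*R2 = cos(a1 + a2) + sin(a1 + a2)*e12.
a1 + a2 = 29 + 23 = 52 deg
cos(52 deg) = 0.6157
sin(52 deg) = 0.7880
R1*R2 = 0.6157 + 0.7880*e12


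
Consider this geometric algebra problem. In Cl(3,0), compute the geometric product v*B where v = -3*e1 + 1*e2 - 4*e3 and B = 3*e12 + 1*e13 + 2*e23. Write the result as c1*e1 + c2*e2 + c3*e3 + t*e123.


vB has grade-1 (vector) and grade-3 (trivector) parts: vB = (v _| B) + (v ^ B).
Vector part <vB>_1:
  e1: -v2*b12 - v3*b13 = -(1)*(3) - (-4)*(1) = 1
  e2: v1*b12 - v3*b23 = (-3)*(3) - (-4)*(2) = -1
  e3: v1*b13 + v2*b23 = (-3)*(1) + (1)*(2) = -1
Trivector part <vB>_3:
  e123: v1*b23 - v2*b13 + v3*b12 = (-3)*(2) - (1)*(1) + (-4)*(3) = -19
vB = 1*e1 - 1*e2 - 1*e3 - 19*e123


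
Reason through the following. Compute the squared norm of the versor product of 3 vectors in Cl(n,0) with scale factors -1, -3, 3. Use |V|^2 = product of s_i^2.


Each vector v_i has |v_i|^2 = s_i^2
Squared scales: (-1)^2 = 1, (-3)^2 = 9, 3^2 = 9
|V|^2 = 1 * 9 * 9
= 81


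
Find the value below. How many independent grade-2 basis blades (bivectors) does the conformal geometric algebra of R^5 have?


The conformal model of R^5 uses Cl(6,1) with m = 5 + 2 = 7 generators.
Number of grade-2 blades = C(m, 2) = C(7, 2)
= 7*6/2 = 21


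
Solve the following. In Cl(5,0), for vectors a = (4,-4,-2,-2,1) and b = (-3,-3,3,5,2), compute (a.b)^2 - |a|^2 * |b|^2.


a . b = 4*(-3) + (-4)*(-3) + (-2)*3 + (-2)*5 + 1*2
= -12 + 12 + (-6) + (-10) + 2 = -14
|a|^2 = 4^2 + (-4)^2 + (-2)^2 + (-2)^2 + 1^2 = 41
|b|^2 = (-3)^2 + (-3)^2 + 3^2 + 5^2 + 2^2 = 56
(a.b)^2 = (-14)^2 = 196
|a|^2 * |b|^2 = 41 * 56 = 2296
Result = 196 - 2296 = -2100


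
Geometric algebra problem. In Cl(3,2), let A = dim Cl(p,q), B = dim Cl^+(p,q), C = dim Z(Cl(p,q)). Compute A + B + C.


n = 3 + 2 = 5
Total dim = 2^5 = 32
Even subalgebra dim = 2^4 = 16
n is odd, so center dim = 2
Sum = 32 + 16 + 2 = 50


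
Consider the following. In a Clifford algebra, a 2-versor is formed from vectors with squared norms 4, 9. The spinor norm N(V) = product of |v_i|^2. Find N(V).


Spinor norm N(V) = |v1|^2 * |v2|^2 * ... * |v2|^2
= 4 * 9
Running product: 4, 36
N(V) = 36


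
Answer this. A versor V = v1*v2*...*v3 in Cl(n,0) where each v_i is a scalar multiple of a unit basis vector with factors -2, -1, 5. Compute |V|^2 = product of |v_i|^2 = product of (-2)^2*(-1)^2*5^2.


Each vector v_i has |v_i|^2 = s_i^2
Squared scales: (-2)^2 = 4, (-1)^2 = 1, 5^2 = 25
|V|^2 = 4 * 1 * 25
= 100


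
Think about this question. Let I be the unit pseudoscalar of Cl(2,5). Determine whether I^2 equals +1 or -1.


The pseudoscalar I = e1...e_n (product of all n generators) of Cl(p,q) satisfies I^2 = (-1)^(q + n(n-1)/2).
p = 2, q = 5, n = p + q = 7
n(n-1)/2 = 7 * 6 / 2 = 21
Exponent = q + n(n-1)/2 = 5 + 21 = 26
I^2 = (-1)^26 = +1


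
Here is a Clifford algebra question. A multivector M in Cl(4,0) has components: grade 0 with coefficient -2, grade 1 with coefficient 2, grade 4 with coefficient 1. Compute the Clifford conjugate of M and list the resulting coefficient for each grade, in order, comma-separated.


Clifford conjugate sign for grade k: (-1)^(k(k+1)/2)
Grade 0: (-1)^(0*1/2) = (-1)^0 = 1, coeff -2 -> -2
Grade 1: (-1)^(1*2/2) = (-1)^1 = -1, coeff 2 -> -2
Grade 4: (-1)^(4*5/2) = (-1)^10 = 1, coeff 1 -> 1
Conjugated coefficients: -2, -2, 1


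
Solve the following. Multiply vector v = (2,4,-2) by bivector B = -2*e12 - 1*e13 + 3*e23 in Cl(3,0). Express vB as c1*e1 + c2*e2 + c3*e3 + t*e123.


vB has grade-1 (vector) and grade-3 (trivector) parts: vB = (v _| B) + (v ^ B).
Vector part <vB>_1:
  e1: -v2*b12 - v3*b13 = -(4)*(-2) - (-2)*(-1) = 6
  e2: v1*b12 - v3*b23 = (2)*(-2) - (-2)*(3) = 2
  e3: v1*b13 + v2*b23 = (2)*(-1) + (4)*(3) = 10
Trivector part <vB>_3:
  e123: v1*b23 - v2*b13 + v3*b12 = (2)*(3) - (4)*(-1) + (-2)*(-2) = 14
vB = 6*e1 + 2*e2 + 10*e3 + 14*e123


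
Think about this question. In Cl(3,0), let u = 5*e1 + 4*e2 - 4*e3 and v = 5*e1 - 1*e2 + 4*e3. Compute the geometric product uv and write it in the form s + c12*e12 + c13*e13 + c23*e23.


In Cl(3,0): e_i^2 = 1, e_ie_j = -e_je_i for i != j.
Scalar part = u . v = 5*5 + 4*(-1) + (-4)*4
= 25 + (-4) + (-16) = 5
e12 coeff = 5*(-1) - 4*5 = -5 - 20 = -25
e13 coeff = 5*4 - (-4)*5 = 20 - (-20) = 40
e23 coeff = 4*4 - (-4)*(-1) = 16 - 4 = 12
uv = 5 - 25*e12 + 40*e13 + 12*e23


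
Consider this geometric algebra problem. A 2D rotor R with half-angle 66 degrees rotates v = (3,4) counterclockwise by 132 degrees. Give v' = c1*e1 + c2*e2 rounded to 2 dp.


Rotor R = cos(66deg) - sin(66deg)*e12
Rotation angle theta = 2 * 66 = 132 degrees
v' = R*v*~R rotates v by theta.
cos(132deg) = -0.6691, sin(132deg) = 0.7431
v'_1 = 3*cos(132deg) - 4*sin(132deg)
= 3*(-0.6691) - 4*0.7431
= -4.98
v'_2 = 3*sin(132deg) + 4*cos(132deg)
= 3*0.7431 + 4*(-0.6691)
= -0.45
v' = -4.98*e1 - 0.45*e2


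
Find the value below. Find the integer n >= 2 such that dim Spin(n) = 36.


dim Spin(n) = dim so(n) = n(n-1)/2.
Solve n(n-1)/2 = 36, i.e. n^2 - n - 72 = 0.
Discriminant = 1 + 8*36 = 289
n = (1 + sqrt(289))/2 = (1 + 17)/2 = 9


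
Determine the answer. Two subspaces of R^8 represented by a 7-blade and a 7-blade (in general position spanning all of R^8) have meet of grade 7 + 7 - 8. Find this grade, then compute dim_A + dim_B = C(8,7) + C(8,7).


Meet grade = grade(A) + grade(B) - n
= 7 + 7 - 8 = 6
C(8,7) = 8
C(8,7) = 8
dim_A + dim_B = 8 + 8 = 16


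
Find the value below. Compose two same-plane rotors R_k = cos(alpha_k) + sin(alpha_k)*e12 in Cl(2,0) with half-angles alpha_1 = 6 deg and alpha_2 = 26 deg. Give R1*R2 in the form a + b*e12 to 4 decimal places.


Same-plane rotors commute and their half-angles add:
R1*R2 = cos(a1 + a2) + sin(a1 + a2)*e12.
a1 + a2 = 6 + 26 = 32 deg
cos(32 deg) = 0.8480
sin(32 deg) = 0.5299
R1*R2 = 0.8480 + 0.5299*e12


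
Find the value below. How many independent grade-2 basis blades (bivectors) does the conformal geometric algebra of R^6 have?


The conformal model of R^6 uses Cl(7,1) with m = 6 + 2 = 8 generators.
Number of grade-2 blades = C(m, 2) = C(8, 2)
= 8*7/2 = 28


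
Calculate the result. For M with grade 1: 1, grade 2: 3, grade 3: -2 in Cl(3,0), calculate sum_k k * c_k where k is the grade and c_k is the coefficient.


Grade-weighted sum = sum of grade_k * coefficient_k
1*1 = 1
2*3 = 6
3*(-2) = -6
Total = 1 + 6 + (-6) = 1


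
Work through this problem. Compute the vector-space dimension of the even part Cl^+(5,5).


Even subalgebra dimension = 2^(n-1)
n = 5 + 5 = 10
2^(10 - 1) = 2^9 = 512
Verification: sum of C(10,k) for even k = 1 + 45 + 210 + 210 + 45 + 1 = 512
Result = 512


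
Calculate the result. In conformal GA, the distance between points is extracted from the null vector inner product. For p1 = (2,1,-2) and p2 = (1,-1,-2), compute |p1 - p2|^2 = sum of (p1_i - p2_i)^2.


p1 - p2 = (1, 2, 0)
|p1 - p2|^2 = 1^2 + 2^2 + 0^2
= 1 + 4 + 0
= 5


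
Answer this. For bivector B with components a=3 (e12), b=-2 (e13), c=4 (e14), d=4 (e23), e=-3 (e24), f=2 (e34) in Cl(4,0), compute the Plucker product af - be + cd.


Plucker relation: af - be + cd
a*f = 3*2 = 6
b*e = (-2)*(-3) = 6
c*d = 4*4 = 16
af - be + cd = 6 - 6 + 16
= 16


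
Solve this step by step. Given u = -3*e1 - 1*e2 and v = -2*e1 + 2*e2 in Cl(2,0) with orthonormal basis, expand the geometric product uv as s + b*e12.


Expand: (-3*e1 - 1*e2)(-2*e1 + 2*e2)
= (-3)*(-2)*e1e1 + (-3)*2*e1e2 + (-1)*(-2)*e2e1 + (-1)*2*e2e2
Using e1^2 = e2^2 = 1, e2e1 = -e1e2:
Scalar part s = (-3)*(-2) + (-1)*2 = 6 + (-2) = 4
Bivector part b = (-3)*2 - (-1)*(-2) = -6 - 2 = -8
uv = 4 - 8*e12


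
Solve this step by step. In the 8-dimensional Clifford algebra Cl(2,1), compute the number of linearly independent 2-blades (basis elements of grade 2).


Number of grade-k basis blades in Cl(p,q) with n = p + q is C(n, k).
n = 2 + 1 = 3
C(3, 2) = 3! / (2! * 1!)
= 6 / (2 * 1)
= 3


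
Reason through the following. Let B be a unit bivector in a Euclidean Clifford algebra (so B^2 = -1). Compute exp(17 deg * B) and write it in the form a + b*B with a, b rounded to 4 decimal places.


For a unit bivector B with B^2 = -1, the exponential series gives
e^(theta*B) = cos(theta) + sin(theta)*B (the GA analogue of Euler's formula).
theta = 17 degrees = 0.296706 rad
cos(17 deg) = 0.9563
sin(17 deg) = 0.2924
exp(theta*B) = 0.9563 + 0.2924*B


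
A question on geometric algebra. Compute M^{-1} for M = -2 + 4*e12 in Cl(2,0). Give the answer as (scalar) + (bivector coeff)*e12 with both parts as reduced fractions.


M = -2 + 4*e12, where e12^2 = -1.
Since M commutes with its reverse ~M = a - b*e12, M * ~M = a^2 - b^2*e12^2 = a^2 + b^2.
So M^{-1} = ~M / (a^2 + b^2) = (a - b*e12)/(a^2 + b^2).
a^2 + b^2 = 4 + 16 = 20
Scalar part = -2/20 = -1/10
Bivector coeff = -4/20 = -1/5
M^{-1} = -1/10 - 1/5*e12


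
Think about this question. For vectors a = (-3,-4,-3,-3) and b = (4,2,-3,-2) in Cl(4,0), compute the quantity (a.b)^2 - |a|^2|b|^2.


a . b = (-3)*4 + (-4)*2 + (-3)*(-3) + (-3)*(-2)
= -12 + (-8) + 9 + 6 = -5
|a|^2 = (-3)^2 + (-4)^2 + (-3)^2 + (-3)^2 = 43
|b|^2 = 4^2 + 2^2 + (-3)^2 + (-2)^2 = 33
(a.b)^2 = (-5)^2 = 25
|a|^2 * |b|^2 = 43 * 33 = 1419
Result = 25 - 1419 = -1394


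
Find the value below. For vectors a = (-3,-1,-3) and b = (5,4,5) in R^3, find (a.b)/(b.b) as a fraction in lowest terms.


Projection coefficient = (a . b) / (b . b)
a . b = (-3)*5 + (-1)*4 + (-3)*5
= -15 + (-4) + (-15) = -34
b . b = 5^2 + 4^2 + 5^2
= 25 + 16 + 25 = 66
Coefficient = -34/66
In lowest terms: -17/33


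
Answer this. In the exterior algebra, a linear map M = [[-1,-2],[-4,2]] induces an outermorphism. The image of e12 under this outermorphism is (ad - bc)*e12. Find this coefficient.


The outermorphism of a linear map f sends e1^e2 to f(e1)^f(e2).
f(e1) = -1*e1 - 4*e2
f(e2) = -2*e1 + 2*e2
f(e1) ^ f(e2) = (-1*e1 - 4*e2) ^ (-2*e1 + 2*e2)
= (-1)*2*e12 + (-4)*(-2)*e21
= (-2 - 8)*e12
= -10*e12
Coefficient = -10


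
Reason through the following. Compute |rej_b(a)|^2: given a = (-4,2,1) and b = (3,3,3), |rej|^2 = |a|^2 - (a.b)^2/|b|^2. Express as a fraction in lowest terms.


|a|^2 = (-4)^2 + 2^2 + 1^2 = 21
|b|^2 = 3^2 + 3^2 + 3^2 = 27
a . b = (-4)*3 + 2*3 + 1*3 = -3
(a.b)^2 = (-3)^2 = 9
|rej|^2 = 21 - 9/27
= (567 - 9)/27
= 558/27
In lowest terms: 62/3


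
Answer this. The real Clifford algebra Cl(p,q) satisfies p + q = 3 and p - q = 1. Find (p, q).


We need p + q = 3 and p - q = 1.
Adding: 2p = 3 + 1 = 4, so p = 2.
Then q = 3 - 2 = 1.
(p, q) = (2, 1)


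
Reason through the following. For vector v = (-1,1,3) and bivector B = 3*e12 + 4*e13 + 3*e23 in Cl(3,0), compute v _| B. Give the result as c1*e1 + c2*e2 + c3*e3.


Left contraction v _| B = <vB>_1 (grade-1 part of the geometric product vB).
Using e1_|e12 = e2, e2_|e12 = -e1, e1_|e13 = e3, e3_|e13 = -e1, e2_|e23 = e3, e3_|e23 = -e2:
e1 coeff: -v2*b12 - v3*b13 = -(1)*(3) - (3)*(4) = -15
e2 coeff: v1*b12 - v3*b23 = (-1)*(3) - (3)*(3) = -12
e3 coeff: v1*b13 + v2*b23 = (-1)*(4) + (1)*(3) = -1
v _| B = -15*e1 - 12*e2 - 1*e3


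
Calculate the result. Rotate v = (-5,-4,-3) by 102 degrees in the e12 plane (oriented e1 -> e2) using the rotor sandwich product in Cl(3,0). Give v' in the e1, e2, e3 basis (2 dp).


Rotor R = cos(51deg) - sin(51deg)*e12
Rotation angle theta = 2 * 51 = 102 degrees in the e12 plane (e1 -> e2).
The component perpendicular to the plane (e3) is invariant: v'_3 = v3 = -3.00
cos(102deg) = -0.2079, sin(102deg) = 0.9781
v'_1 = v1*cos(theta) - v2*sin(theta) = -5*(-0.2079) - (-4)*0.9781 = 4.95
v'_2 = v1*sin(theta) + v2*cos(theta) = -5*0.9781 + (-4)*(-0.2079) = -4.06
v' = 4.95*e1 - 4.06*e2 - 3.00*e3
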